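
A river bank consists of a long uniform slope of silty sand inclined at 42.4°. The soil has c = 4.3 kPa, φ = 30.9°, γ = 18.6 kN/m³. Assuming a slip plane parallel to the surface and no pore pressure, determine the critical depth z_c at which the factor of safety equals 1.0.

z_c = 1.35 m

Setting FS = 1.00 in FS = [c + γz cos²β tanφ] / [γz sinβ cosβ] and solving for z:
z = c / [γ cosβ (FS·sinβ − cosβ·tanφ)]
  = 4.3 / [18.6·cos42.4°·(1.00·sin42.4° − cos42.4°·tan30.9°)]
  = 4.3 / [18.6·0.7385·(1.00·0.6743 − 0.7385·0.5985)]
  = 4.3 / 3.1913 = 1.347 m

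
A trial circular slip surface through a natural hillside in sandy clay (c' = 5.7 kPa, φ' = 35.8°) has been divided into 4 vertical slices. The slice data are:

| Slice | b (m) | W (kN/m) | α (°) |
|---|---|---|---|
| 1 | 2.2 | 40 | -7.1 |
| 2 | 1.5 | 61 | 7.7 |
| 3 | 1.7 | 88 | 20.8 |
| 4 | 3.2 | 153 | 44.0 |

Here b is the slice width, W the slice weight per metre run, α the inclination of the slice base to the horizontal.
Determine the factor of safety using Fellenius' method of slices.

FS = 1.90

Ordinary method of slices: FS = Σ[c'·Δl_i + (W_i cosα_i)·tanφ'] / Σ W_i sinα_i, with Δl_i = b_i / cosα_i.
Slice 1: Δl = 2.2/cos(-7.1°) = 2.217 m; N'_1 = 40·cos(-7.1°) = 39.7; c'Δl = 12.64; W sinα = -4.9
Slice 2: Δl = 1.5/cos7.7° = 1.514 m; N'_2 = 61·cos7.7° = 60.4; c'Δl = 8.63; W sinα = 8.2
Slice 3: Δl = 1.7/cos20.8° = 1.819 m; N'_3 = 88·cos20.8° = 82.3; c'Δl = 10.37; W sinα = 31.2
Slice 4: Δl = 3.2/cos44.0° = 4.449 m; N'_4 = 153·cos44.0° = 110.1; c'Δl = 25.36; W sinα = 106.3
Σc'Δl = 57.0 kN/m; ΣN' = 292.5 kN/m; ΣW sinα = 140.8 kN/m
Resisting = 57.0 + 292.5·tan35.8° = 57.0 + 210.9 = 267.9 kN/m
FS = 267.9 / 140.8 = 1.903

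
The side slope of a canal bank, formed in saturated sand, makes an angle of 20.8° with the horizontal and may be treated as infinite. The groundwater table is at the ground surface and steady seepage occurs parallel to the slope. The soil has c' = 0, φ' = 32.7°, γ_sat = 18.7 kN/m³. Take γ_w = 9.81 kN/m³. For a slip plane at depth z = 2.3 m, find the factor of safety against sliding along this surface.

FS = 0.80

With seepage parallel to the slope and the water table at the surface, the effective normal stress on the slip plane uses the buoyant unit weight γ' = γ_sat − γ_w while the driving shear stress uses γ_sat:
FS = [c' + γ' z cos²β tanφ'] / [γ_sat z sinβ cosβ]
(For c' = 0 this reduces to FS = (γ'/γ_sat)·tanφ'/tanβ.)
γ' = 18.7 − 9.81 = 8.89 kN/m³
Numerator = 0.0 + 8.89·2.3·cos²20.8°·tan32.7° = 0.0 + 8.89·2.3·0.8739·0.6420 = 11.471 kPa
Denominator = 18.7·2.3·sin20.8°·cos20.8° = 18.7·2.3·0.3551·0.9348 = 14.278 kPa
FS = 11.471 / 14.278 = 0.803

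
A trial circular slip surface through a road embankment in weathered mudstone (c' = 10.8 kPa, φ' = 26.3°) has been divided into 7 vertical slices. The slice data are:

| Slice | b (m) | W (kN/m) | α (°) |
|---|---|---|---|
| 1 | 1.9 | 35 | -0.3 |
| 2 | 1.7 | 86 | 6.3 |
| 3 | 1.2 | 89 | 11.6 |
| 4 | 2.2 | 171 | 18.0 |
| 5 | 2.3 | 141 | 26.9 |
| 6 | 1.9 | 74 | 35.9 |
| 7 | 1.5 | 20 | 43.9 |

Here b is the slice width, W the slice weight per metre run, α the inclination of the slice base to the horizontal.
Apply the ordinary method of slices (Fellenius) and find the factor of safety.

Ordinary method of slices: FS = Σ[c'·Δl_i + (W_i cosα_i)·tanφ'] / Σ W_i sinα_i, with Δl_i = b_i / cosα_i.
Slice 1: Δl = 1.9/cos(-0.3°) = 1.900 m; N'_1 = 35·cos(-0.3°) = 35.0; c'Δl = 20.52; W sinα = -0.2
Slice 2: Δl = 1.7/cos6.3° = 1.710 m; N'_2 = 86·cos6.3° = 85.5; c'Δl = 18.47; W sinα = 9.4
Slice 3: Δl = 1.2/cos11.6° = 1.225 m; N'_3 = 89·cos11.6° = 87.2; c'Δl = 13.23; W sinα = 17.9
Slice 4: Δl = 2.2/cos18.0° = 2.313 m; N'_4 = 171·cos18.0° = 162.6; c'Δl = 24.98; W sinα = 52.8
Slice 5: Δl = 2.3/cos26.9° = 2.579 m; N'_5 = 141·cos26.9° = 125.7; c'Δl = 27.85; W sinα = 63.8
Slice 6: Δl = 1.9/cos35.9° = 2.346 m; N'_6 = 74·cos35.9° = 59.9; c'Δl = 25.33; W sinα = 43.4
Slice 7: Δl = 1.5/cos43.9° = 2.082 m; N'_7 = 20·cos43.9° = 14.4; c'Δl = 22.48; W sinα = 13.9
Σc'Δl = 152.9 kN/m; ΣN' = 570.4 kN/m; ΣW sinα = 201.0 kN/m
Resisting = 152.9 + 570.4·tan26.3° = 152.9 + 281.9 = 434.8 kN/m
FS = 434.8 / 201.0 = 2.163

FS = 2.16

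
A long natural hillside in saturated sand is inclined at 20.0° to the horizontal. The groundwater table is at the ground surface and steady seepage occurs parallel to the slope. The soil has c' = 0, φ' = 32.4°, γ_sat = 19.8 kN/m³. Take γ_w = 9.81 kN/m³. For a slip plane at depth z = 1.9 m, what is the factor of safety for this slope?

FS = 0.88

With seepage parallel to the slope and the water table at the surface, the effective normal stress on the slip plane uses the buoyant unit weight γ' = γ_sat − γ_w while the driving shear stress uses γ_sat:
FS = [c' + γ' z cos²β tanφ'] / [γ_sat z sinβ cosβ]
(For c' = 0 this reduces to FS = (γ'/γ_sat)·tanφ'/tanβ.)
γ' = 19.8 − 9.81 = 9.99 kN/m³
Numerator = 0.0 + 9.99·1.9·cos²20.0°·tan32.4° = 0.0 + 9.99·1.9·0.8830·0.6346 = 10.637 kPa
Denominator = 19.8·1.9·sin20.0°·cos20.0° = 19.8·1.9·0.3420·0.9397 = 12.091 kPa
FS = 10.637 / 12.091 = 0.880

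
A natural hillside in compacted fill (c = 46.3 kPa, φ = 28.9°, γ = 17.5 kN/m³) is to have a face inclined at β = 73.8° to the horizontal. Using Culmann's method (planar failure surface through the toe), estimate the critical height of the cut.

Culmann's analysis gives the critical failure plane at α_cr = (β + φ)/2 = (73.8 + 28.9)/2 = 51.3°, and the critical height
H_c = (4c/γ) · sinβ cosφ / [1 − cos(β − φ)]
    = (4·46.3/17.5) · sin73.8°·cos28.9° / [1 − cos(44.9°)]
    = 10.583 · 0.9603·0.8755 / [1 − 0.7083]
    = 10.583 · 0.8407 / 0.2917
    = 30.50 m

H_c = 30.50 m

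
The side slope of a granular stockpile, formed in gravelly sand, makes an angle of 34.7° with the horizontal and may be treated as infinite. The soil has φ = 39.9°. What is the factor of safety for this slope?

FS = 1.21

For a dry cohesionless infinite slope the factor of safety is FS = tanφ / tanβ.
FS = tan39.9° / tan34.7° = 0.8361 / 0.6924 = 1.208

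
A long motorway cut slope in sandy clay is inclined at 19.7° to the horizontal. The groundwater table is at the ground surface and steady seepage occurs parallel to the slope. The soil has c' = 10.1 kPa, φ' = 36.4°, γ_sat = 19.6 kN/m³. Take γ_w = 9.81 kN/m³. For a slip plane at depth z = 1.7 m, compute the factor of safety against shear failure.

FS = 1.98

With seepage parallel to the slope and the water table at the surface, the effective normal stress on the slip plane uses the buoyant unit weight γ' = γ_sat − γ_w while the driving shear stress uses γ_sat:
FS = [c' + γ' z cos²β tanφ'] / [γ_sat z sinβ cosβ]
γ' = 19.6 − 9.81 = 9.79 kN/m³
Numerator = 10.1 + 9.79·1.7·cos²19.7°·tan36.4° = 10.1 + 9.79·1.7·0.8864·0.7373 = 20.976 kPa
Denominator = 19.6·1.7·sin19.7°·cos19.7° = 19.6·1.7·0.3371·0.9415 = 10.575 kPa
FS = 20.976 / 10.575 = 1.984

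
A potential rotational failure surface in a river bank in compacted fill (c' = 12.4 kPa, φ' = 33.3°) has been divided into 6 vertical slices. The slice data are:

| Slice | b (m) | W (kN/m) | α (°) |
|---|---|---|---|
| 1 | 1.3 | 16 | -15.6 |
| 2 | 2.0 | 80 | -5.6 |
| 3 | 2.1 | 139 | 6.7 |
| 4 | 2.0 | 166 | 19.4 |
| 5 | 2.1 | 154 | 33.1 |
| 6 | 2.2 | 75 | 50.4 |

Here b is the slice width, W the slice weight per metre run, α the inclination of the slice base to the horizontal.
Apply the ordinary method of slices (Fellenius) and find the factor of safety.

Ordinary method of slices: FS = Σ[c'·Δl_i + (W_i cosα_i)·tanφ'] / Σ W_i sinα_i, with Δl_i = b_i / cosα_i.
Slice 1: Δl = 1.3/cos(-15.6°) = 1.350 m; N'_1 = 16·cos(-15.6°) = 15.4; c'Δl = 16.74; W sinα = -4.3
Slice 2: Δl = 2.0/cos(-5.6°) = 2.010 m; N'_2 = 80·cos(-5.6°) = 79.6; c'Δl = 24.92; W sinα = -7.8
Slice 3: Δl = 2.1/cos6.7° = 2.114 m; N'_3 = 139·cos6.7° = 138.1; c'Δl = 26.22; W sinα = 16.2
Slice 4: Δl = 2.0/cos19.4° = 2.120 m; N'_4 = 166·cos19.4° = 156.6; c'Δl = 26.29; W sinα = 55.1
Slice 5: Δl = 2.1/cos33.1° = 2.507 m; N'_5 = 154·cos33.1° = 129.0; c'Δl = 31.08; W sinα = 84.1
Slice 6: Δl = 2.2/cos50.4° = 3.451 m; N'_6 = 75·cos50.4° = 47.8; c'Δl = 42.80; W sinα = 57.8
Σc'Δl = 168.0 kN/m; ΣN' = 566.5 kN/m; ΣW sinα = 201.1 kN/m
Resisting = 168.0 + 566.5·tan33.3° = 168.0 + 372.1 = 540.2 kN/m
FS = 540.2 / 201.1 = 2.686

FS = 2.69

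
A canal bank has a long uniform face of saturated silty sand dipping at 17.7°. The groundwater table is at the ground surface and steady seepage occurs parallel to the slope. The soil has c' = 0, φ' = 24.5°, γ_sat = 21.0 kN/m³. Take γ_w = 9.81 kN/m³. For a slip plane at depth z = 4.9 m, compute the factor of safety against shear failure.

FS = 0.76

With seepage parallel to the slope and the water table at the surface, the effective normal stress on the slip plane uses the buoyant unit weight γ' = γ_sat − γ_w while the driving shear stress uses γ_sat:
FS = [c' + γ' z cos²β tanφ'] / [γ_sat z sinβ cosβ]
(For c' = 0 this reduces to FS = (γ'/γ_sat)·tanφ'/tanβ.)
γ' = 21.0 − 9.81 = 11.19 kN/m³
Numerator = 0.0 + 11.19·4.9·cos²17.7°·tan24.5° = 0.0 + 11.19·4.9·0.9076·0.4557 = 22.678 kPa
Denominator = 21.0·4.9·sin17.7°·cos17.7° = 21.0·4.9·0.3040·0.9527 = 29.804 kPa
FS = 22.678 / 29.804 = 0.761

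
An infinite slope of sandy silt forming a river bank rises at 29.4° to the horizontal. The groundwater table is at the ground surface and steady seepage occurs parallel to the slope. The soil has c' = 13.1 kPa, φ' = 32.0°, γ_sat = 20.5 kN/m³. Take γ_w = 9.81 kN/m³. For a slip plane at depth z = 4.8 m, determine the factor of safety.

FS = 0.89

With seepage parallel to the slope and the water table at the surface, the effective normal stress on the slip plane uses the buoyant unit weight γ' = γ_sat − γ_w while the driving shear stress uses γ_sat:
FS = [c' + γ' z cos²β tanφ'] / [γ_sat z sinβ cosβ]
γ' = 20.5 − 9.81 = 10.69 kN/m³
Numerator = 13.1 + 10.69·4.8·cos²29.4°·tan32.0° = 13.1 + 10.69·4.8·0.7590·0.6249 = 37.436 kPa
Denominator = 20.5·4.8·sin29.4°·cos29.4° = 20.5·4.8·0.4909·0.8712 = 42.084 kPa
FS = 37.436 / 42.084 = 0.890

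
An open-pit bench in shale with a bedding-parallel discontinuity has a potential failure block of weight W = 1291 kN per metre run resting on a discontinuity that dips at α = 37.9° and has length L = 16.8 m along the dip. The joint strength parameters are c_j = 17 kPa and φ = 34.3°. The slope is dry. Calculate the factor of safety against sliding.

FS = 1.24

Resolving the block weight along and normal to the plane and applying the Mohr–Coulomb strength on the joint:
N' = W cosα = 1291·cos37.9° = 1018.7 kN/m
Driving force T = W sinα = 1291·sin37.9° = 793.0 kN/m
Resisting force R = c_j·L + N'·tanφ = 17·16.8 + 1018.7·tan34.3° = 285.6 + 694.9 = 980.5 kN/m
FS = R / T = 980.5 / 793.0 = 1.236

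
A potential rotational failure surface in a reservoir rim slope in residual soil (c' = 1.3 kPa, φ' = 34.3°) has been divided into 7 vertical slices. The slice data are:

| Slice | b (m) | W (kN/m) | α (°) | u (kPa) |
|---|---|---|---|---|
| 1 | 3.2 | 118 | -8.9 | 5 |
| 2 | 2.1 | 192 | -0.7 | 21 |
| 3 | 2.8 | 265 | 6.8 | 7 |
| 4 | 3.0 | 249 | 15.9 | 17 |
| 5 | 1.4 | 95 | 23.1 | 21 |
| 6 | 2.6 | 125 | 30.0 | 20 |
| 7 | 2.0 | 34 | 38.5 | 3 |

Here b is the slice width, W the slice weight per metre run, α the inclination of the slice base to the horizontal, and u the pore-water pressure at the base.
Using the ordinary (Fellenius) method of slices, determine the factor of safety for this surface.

Ordinary method of slices: FS = Σ[c'·Δl_i + (W_i cosα_i − u_i·Δl_i)·tanφ'] / Σ W_i sinα_i, with Δl_i = b_i / cosα_i.
Slice 1: Δl = 3.2/cos(-8.9°) = 3.239 m; N'_1 = 118·cos(-8.9°) − 5·3.239 = 100.4; c'Δl = 4.21; W sinα = -18.3
Slice 2: Δl = 2.1/cos(-0.7°) = 2.100 m; N'_2 = 192·cos(-0.7°) − 21·2.100 = 147.9; c'Δl = 2.73; W sinα = -2.3
Slice 3: Δl = 2.8/cos6.8° = 2.820 m; N'_3 = 265·cos6.8° − 7·2.820 = 243.4; c'Δl = 3.67; W sinα = 31.4
Slice 4: Δl = 3.0/cos15.9° = 3.119 m; N'_4 = 249·cos15.9° − 17·3.119 = 186.4; c'Δl = 4.06; W sinα = 68.2
Slice 5: Δl = 1.4/cos23.1° = 1.522 m; N'_5 = 95·cos23.1° − 21·1.522 = 55.4; c'Δl = 1.98; W sinα = 37.3
Slice 6: Δl = 2.6/cos30.0° = 3.002 m; N'_6 = 125·cos30.0° − 20·3.002 = 48.2; c'Δl = 3.90; W sinα = 62.5
Slice 7: Δl = 2.0/cos38.5° = 2.556 m; N'_7 = 34·cos38.5° − 3·2.556 = 18.9; c'Δl = 3.32; W sinα = 21.2
Σc'Δl = 23.9 kN/m; ΣN' = 800.7 kN/m; ΣW sinα = 199.9 kN/m
Resisting = 23.9 + 800.7·tan34.3° = 23.9 + 546.2 = 570.1 kN/m
FS = 570.1 / 199.9 = 2.851

FS = 2.85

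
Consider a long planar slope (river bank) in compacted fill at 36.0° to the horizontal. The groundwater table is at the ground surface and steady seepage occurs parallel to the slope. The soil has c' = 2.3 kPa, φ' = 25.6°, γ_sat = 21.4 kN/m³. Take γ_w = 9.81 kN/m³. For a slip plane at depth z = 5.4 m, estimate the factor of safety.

FS = 0.40

With seepage parallel to the slope and the water table at the surface, the effective normal stress on the slip plane uses the buoyant unit weight γ' = γ_sat − γ_w while the driving shear stress uses γ_sat:
FS = [c' + γ' z cos²β tanφ'] / [γ_sat z sinβ cosβ]
γ' = 21.4 − 9.81 = 11.59 kN/m³
Numerator = 2.3 + 11.59·5.4·cos²36.0°·tan25.6° = 2.3 + 11.59·5.4·0.6545·0.4791 = 21.926 kPa
Denominator = 21.4·5.4·sin36.0°·cos36.0° = 21.4·5.4·0.5878·0.8090 = 54.952 kPa
FS = 21.926 / 54.952 = 0.399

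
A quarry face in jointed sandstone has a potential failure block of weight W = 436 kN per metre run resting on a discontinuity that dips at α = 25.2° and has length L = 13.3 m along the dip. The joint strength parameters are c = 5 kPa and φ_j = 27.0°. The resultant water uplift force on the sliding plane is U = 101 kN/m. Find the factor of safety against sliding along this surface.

Resolving the block weight along and normal to the plane and applying the Mohr–Coulomb strength on the joint:
N' = W cosα − U = 436·cos25.2° − 101 = 293.5 kN/m
Driving force T = W sinα = 436·sin25.2° = 185.6 kN/m
Resisting force R = c·L + N'·tanφ_j = 5·13.3 + 293.5·tan27.0° = 66.5 + 149.5 = 216.0 kN/m
FS = R / T = 216.0 / 185.6 = 1.164

FS = 1.16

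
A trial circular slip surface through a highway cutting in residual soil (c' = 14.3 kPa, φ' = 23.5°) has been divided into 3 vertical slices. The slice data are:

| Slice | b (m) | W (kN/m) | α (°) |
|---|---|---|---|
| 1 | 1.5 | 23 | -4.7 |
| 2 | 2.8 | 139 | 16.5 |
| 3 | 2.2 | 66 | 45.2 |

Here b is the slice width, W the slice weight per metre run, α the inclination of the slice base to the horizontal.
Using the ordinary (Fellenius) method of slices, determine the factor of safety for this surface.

FS = 2.32

Ordinary method of slices: FS = Σ[c'·Δl_i + (W_i cosα_i)·tanφ'] / Σ W_i sinα_i, with Δl_i = b_i / cosα_i.
Slice 1: Δl = 1.5/cos(-4.7°) = 1.505 m; N'_1 = 23·cos(-4.7°) = 22.9; c'Δl = 21.52; W sinα = -1.9
Slice 2: Δl = 2.8/cos16.5° = 2.920 m; N'_2 = 139·cos16.5° = 133.3; c'Δl = 41.76; W sinα = 39.5
Slice 3: Δl = 2.2/cos45.2° = 3.122 m; N'_3 = 66·cos45.2° = 46.5; c'Δl = 44.65; W sinα = 46.8
Σc'Δl = 107.9 kN/m; ΣN' = 202.7 kN/m; ΣW sinα = 84.4 kN/m
Resisting = 107.9 + 202.7·tan23.5° = 107.9 + 88.1 = 196.1 kN/m
FS = 196.1 / 84.4 = 2.322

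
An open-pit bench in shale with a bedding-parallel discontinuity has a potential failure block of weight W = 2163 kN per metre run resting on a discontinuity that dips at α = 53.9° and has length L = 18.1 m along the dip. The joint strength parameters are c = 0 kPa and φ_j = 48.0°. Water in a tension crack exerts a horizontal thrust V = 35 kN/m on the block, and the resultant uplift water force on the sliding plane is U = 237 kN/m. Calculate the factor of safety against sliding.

FS = 0.63

Resolving the block weight along and normal to the plane and applying the Mohr–Coulomb strength on the joint:
N' = W cosα − U − V sinα = 2163·cos53.9° − 237 − 35·sin53.9° = 1009.2 kN/m
Driving force T = W sinα + V cosα = 2163·sin53.9° + 35·cos53.9° = 1768.3 kN/m
Resisting force R = c·L + N'·tanφ_j = 0·18.1 + 1009.2·tan48.0° = 0.0 + 1120.8 = 1120.8 kN/m
FS = R / T = 1120.8 / 1768.3 = 0.634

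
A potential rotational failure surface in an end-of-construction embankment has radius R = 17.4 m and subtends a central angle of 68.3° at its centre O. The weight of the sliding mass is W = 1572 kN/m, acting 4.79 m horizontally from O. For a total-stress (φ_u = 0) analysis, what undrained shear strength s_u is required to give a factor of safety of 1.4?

s_u = 29.2 kPa

FS = s_u·L_a·R / (W·d), so s_u = FS·W·d / (L_a·R).
Arc length L_a = R·θ = 17.4·(68.3°·π/180) = 17.4·1.1921 = 20.74 m
s_u = 1.4·1572·4.79 / (20.74·17.4) = 10541.8 / 360.91 = 29.21 kPa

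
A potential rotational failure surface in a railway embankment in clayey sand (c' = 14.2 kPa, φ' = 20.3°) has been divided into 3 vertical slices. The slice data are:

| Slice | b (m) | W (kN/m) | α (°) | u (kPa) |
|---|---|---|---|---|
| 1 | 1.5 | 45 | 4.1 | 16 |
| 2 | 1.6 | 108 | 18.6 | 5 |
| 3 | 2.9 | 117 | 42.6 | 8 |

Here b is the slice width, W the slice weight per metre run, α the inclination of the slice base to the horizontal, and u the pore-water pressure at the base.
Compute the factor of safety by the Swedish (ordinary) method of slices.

Ordinary method of slices: FS = Σ[c'·Δl_i + (W_i cosα_i − u_i·Δl_i)·tanφ'] / Σ W_i sinα_i, with Δl_i = b_i / cosα_i.
Slice 1: Δl = 1.5/cos4.1° = 1.504 m; N'_1 = 45·cos4.1° − 16·1.504 = 20.8; c'Δl = 21.35; W sinα = 3.2
Slice 2: Δl = 1.6/cos18.6° = 1.688 m; N'_2 = 108·cos18.6° − 5·1.688 = 93.9; c'Δl = 23.97; W sinα = 34.4
Slice 3: Δl = 2.9/cos42.6° = 3.940 m; N'_3 = 117·cos42.6° − 8·3.940 = 54.6; c'Δl = 55.94; W sinα = 79.2
Σc'Δl = 101.3 kN/m; ΣN' = 169.3 kN/m; ΣW sinα = 116.9 kN/m
Resisting = 101.3 + 169.3·tan20.3° = 101.3 + 62.6 = 163.9 kN/m
FS = 163.9 / 116.9 = 1.403

FS = 1.40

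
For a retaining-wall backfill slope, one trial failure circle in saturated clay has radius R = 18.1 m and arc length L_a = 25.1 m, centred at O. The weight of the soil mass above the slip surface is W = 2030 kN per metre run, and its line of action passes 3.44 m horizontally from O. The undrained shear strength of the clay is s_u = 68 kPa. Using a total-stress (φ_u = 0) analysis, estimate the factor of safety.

FS = 4.42

Taking moments about the centre O, the resisting moment is provided by the undrained shear strength acting along the arc:
M_R = s_u·L_a·R = 68·25.10·18.1 = 30893.1 kN·m/m
M_D = W·d = 2030·3.44 = 6983.2 kN·m/m
FS = M_R / M_D = 30893.1 / 6983.2 = 4.424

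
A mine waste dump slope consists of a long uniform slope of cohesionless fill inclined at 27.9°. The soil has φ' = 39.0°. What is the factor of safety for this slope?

FS = 1.53

For a dry cohesionless infinite slope the factor of safety is FS = tanφ' / tanβ.
FS = tan39.0° / tan27.9° = 0.8098 / 0.5295 = 1.529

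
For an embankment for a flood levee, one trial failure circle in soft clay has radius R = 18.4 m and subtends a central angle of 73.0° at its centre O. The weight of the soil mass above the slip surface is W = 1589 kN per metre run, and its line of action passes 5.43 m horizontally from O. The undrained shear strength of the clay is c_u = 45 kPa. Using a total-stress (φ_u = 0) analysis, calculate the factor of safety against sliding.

Taking moments about the centre O, the resisting moment is provided by the undrained shear strength acting along the arc:
Arc length L_a = R·θ = 18.4·(73.0°·π/180) = 18.4·1.2741 = 23.44 m
M_R = c_u·L_a·R = 45·23.44·18.4 = 19411.0 kN·m/m
M_D = W·d = 1589·5.43 = 8628.3 kN·m/m
FS = M_R / M_D = 19411.0 / 8628.3 = 2.250

FS = 2.25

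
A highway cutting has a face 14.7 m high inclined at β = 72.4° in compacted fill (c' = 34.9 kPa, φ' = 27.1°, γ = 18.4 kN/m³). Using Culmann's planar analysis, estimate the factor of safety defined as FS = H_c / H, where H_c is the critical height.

FS = 1.48

H_c = (4c'/γ) · sinβ cosφ' / [1 − cos(β − φ')]
    = (4·34.9/18.4) · sin72.4°·cos27.1° / [1 − cos45.3°]
    = 7.587 · 0.8485 / 0.2966 = 21.71 m
FS = H_c / H = 21.71 / 14.7 = 1.477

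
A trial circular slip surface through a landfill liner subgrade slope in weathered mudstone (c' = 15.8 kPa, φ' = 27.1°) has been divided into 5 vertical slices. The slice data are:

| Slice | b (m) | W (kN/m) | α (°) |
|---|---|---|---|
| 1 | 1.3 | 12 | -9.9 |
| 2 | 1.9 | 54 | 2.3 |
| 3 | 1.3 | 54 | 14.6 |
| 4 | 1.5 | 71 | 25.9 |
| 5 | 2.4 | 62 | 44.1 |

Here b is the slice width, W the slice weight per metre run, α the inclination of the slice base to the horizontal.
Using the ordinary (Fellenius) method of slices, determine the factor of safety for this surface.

Ordinary method of slices: FS = Σ[c'·Δl_i + (W_i cosα_i)·tanφ'] / Σ W_i sinα_i, with Δl_i = b_i / cosα_i.
Slice 1: Δl = 1.3/cos(-9.9°) = 1.320 m; N'_1 = 12·cos(-9.9°) = 11.8; c'Δl = 20.85; W sinα = -2.1
Slice 2: Δl = 1.9/cos2.3° = 1.902 m; N'_2 = 54·cos2.3° = 54.0; c'Δl = 30.04; W sinα = 2.2
Slice 3: Δl = 1.3/cos14.6° = 1.343 m; N'_3 = 54·cos14.6° = 52.3; c'Δl = 21.23; W sinα = 13.6
Slice 4: Δl = 1.5/cos25.9° = 1.667 m; N'_4 = 71·cos25.9° = 63.9; c'Δl = 26.35; W sinα = 31.0
Slice 5: Δl = 2.4/cos44.1° = 3.342 m; N'_5 = 62·cos44.1° = 44.5; c'Δl = 52.80; W sinα = 43.1
Σc'Δl = 151.3 kN/m; ΣN' = 226.4 kN/m; ΣW sinα = 87.9 kN/m
Resisting = 151.3 + 226.4·tan27.1° = 151.3 + 115.9 = 267.1 kN/m
FS = 267.1 / 87.9 = 3.040

FS = 3.04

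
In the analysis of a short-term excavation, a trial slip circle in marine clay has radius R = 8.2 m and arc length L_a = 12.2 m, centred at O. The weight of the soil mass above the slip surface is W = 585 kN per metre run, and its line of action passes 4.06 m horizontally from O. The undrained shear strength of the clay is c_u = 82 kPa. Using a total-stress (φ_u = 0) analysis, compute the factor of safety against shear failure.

Taking moments about the centre O, the resisting moment is provided by the undrained shear strength acting along the arc:
M_R = c_u·L_a·R = 82·12.20·8.2 = 8203.3 kN·m/m
M_D = W·d = 585·4.06 = 2375.1 kN·m/m
FS = M_R / M_D = 8203.3 / 2375.1 = 3.454

FS = 3.45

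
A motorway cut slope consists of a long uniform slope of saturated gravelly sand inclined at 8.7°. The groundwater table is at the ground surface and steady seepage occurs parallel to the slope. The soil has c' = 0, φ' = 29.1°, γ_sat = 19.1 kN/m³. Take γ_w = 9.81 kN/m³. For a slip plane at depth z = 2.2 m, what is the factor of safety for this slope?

With seepage parallel to the slope and the water table at the surface, the effective normal stress on the slip plane uses the buoyant unit weight γ' = γ_sat − γ_w while the driving shear stress uses γ_sat:
FS = [c' + γ' z cos²β tanφ'] / [γ_sat z sinβ cosβ]
(For c' = 0 this reduces to FS = (γ'/γ_sat)·tanφ'/tanβ.)
γ' = 19.1 − 9.81 = 9.29 kN/m³
Numerator = 0.0 + 9.29·2.2·cos²8.7°·tan29.1° = 0.0 + 9.29·2.2·0.9771·0.5566 = 11.115 kPa
Denominator = 19.1·2.2·sin8.7°·cos8.7° = 19.1·2.2·0.1513·0.9885 = 6.283 kPa
FS = 11.115 / 6.283 = 1.769

FS = 1.77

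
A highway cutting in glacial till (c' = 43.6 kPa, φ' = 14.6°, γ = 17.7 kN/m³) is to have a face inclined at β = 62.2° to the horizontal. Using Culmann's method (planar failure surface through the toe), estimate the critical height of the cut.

H_c = 25.90 m

Culmann's analysis gives the critical failure plane at α_cr = (β + φ')/2 = (62.2 + 14.6)/2 = 38.4°, and the critical height
H_c = (4c'/γ) · sinβ cosφ' / [1 − cos(β − φ')]
    = (4·43.6/17.7) · sin62.2°·cos14.6° / [1 − cos(47.6°)]
    = 9.853 · 0.8846·0.9677 / [1 − 0.6743]
    = 9.853 · 0.8560 / 0.3257
    = 25.90 m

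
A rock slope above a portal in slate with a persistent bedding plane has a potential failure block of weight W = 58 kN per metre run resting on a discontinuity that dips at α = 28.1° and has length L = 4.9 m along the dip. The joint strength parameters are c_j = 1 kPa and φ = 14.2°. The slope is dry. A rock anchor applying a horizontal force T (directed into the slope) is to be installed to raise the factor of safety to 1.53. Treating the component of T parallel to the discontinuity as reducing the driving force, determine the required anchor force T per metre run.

Resolving forces along and normal to the sliding plane, with the horizontal anchor force T adding T·sinα to the effective normal force and T·cosα acting up the plane against the driving force:
FS = [c_jL + (W cosα + T sinα) tanφ] / [W sinα − T cosα]
Without the anchor: N' = 51.2 kN/m, driving T_d = 27.3 kN/m, resisting R = 1·4.9 + 51.2·tan14.2° = 17.8 kN/m, FS = 0.65.
Setting FS = 1.53 and solving for T:
1.53·(27.3 − T cos28.1°) = 17.8 + T sin28.1°·tan14.2°
T·(sin28.1°·tan14.2° + 1.53·cos28.1°) = 1.53·27.3 − 17.8
T·(0.4710·0.2530 + 1.53·0.8821) = 41.8 − 17.8 = 24.0
T·1.4688 = 24.0
T = 16.3 kN/m

T = 16 kN/m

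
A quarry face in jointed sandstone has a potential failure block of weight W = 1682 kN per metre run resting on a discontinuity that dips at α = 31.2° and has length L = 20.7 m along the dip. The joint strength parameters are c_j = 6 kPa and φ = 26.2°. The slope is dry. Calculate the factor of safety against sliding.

Resolving the block weight along and normal to the plane and applying the Mohr–Coulomb strength on the joint:
N' = W cosα = 1682·cos31.2° = 1438.7 kN/m
Driving force T = W sinα = 1682·sin31.2° = 871.3 kN/m
Resisting force R = c_j·L + N'·tanφ = 6·20.7 + 1438.7·tan26.2° = 124.2 + 707.9 = 832.1 kN/m
FS = R / T = 832.1 / 871.3 = 0.955

FS = 0.96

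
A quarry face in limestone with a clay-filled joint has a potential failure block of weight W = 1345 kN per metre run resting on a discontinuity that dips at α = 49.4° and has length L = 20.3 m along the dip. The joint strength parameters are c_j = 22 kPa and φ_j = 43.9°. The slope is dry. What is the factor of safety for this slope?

Resolving the block weight along and normal to the plane and applying the Mohr–Coulomb strength on the joint:
N' = W cosα = 1345·cos49.4° = 875.3 kN/m
Driving force T = W sinα = 1345·sin49.4° = 1021.2 kN/m
Resisting force R = c_j·L + N'·tanφ_j = 22·20.3 + 875.3·tan43.9° = 446.6 + 842.3 = 1288.9 kN/m
FS = R / T = 1288.9 / 1021.2 = 1.262

FS = 1.26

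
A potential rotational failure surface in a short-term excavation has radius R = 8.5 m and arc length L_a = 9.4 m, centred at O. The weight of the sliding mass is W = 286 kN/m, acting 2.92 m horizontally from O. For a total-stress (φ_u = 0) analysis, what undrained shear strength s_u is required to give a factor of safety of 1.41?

s_u = 14.7 kPa

FS = s_u·L_a·R / (W·d), so s_u = FS·W·d / (L_a·R).
s_u = 1.41·286·2.92 / (9.40·8.5) = 1177.5 / 79.90 = 14.74 kPa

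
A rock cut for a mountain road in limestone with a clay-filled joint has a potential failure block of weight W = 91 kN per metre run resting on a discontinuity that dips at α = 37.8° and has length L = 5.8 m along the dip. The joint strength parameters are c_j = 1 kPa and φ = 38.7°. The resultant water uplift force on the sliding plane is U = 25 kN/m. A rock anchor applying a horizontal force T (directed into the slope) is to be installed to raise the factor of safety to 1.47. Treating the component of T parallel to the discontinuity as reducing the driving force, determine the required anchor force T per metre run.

Resolving forces along and normal to the sliding plane, with the horizontal anchor force T adding T·sinα to the effective normal force and T·cosα acting up the plane against the driving force:
FS = [c_jL + (W cosα − U + T sinα) tanφ] / [W sinα − T cosα]
Without the anchor: N' = 46.9 kN/m, driving T_d = 55.8 kN/m, resisting R = 1·5.8 + 46.9·tan38.7° = 43.4 kN/m, FS = 0.78.
Setting FS = 1.47 and solving for T:
1.47·(55.8 − T cos37.8°) = 43.4 + T sin37.8°·tan38.7°
T·(sin37.8°·tan38.7° + 1.47·cos37.8°) = 1.47·55.8 − 43.4
T·(0.6129·0.8012 + 1.47·0.7902) = 82.0 − 43.4 = 38.6
T·1.6526 = 38.6
T = 23.4 kN/m

T = 23 kN/m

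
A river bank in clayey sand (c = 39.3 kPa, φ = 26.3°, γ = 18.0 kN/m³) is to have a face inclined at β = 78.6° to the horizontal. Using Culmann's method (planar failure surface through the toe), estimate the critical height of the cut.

Culmann's analysis gives the critical failure plane at α_cr = (β + φ)/2 = (78.6 + 26.3)/2 = 52.4°, and the critical height
H_c = (4c/γ) · sinβ cosφ / [1 − cos(β − φ)]
    = (4·39.3/18.0) · sin78.6°·cos26.3° / [1 − cos(52.3°)]
    = 8.733 · 0.9803·0.8965 / [1 − 0.6115]
    = 8.733 · 0.8788 / 0.3885
    = 19.76 m

H_c = 19.76 m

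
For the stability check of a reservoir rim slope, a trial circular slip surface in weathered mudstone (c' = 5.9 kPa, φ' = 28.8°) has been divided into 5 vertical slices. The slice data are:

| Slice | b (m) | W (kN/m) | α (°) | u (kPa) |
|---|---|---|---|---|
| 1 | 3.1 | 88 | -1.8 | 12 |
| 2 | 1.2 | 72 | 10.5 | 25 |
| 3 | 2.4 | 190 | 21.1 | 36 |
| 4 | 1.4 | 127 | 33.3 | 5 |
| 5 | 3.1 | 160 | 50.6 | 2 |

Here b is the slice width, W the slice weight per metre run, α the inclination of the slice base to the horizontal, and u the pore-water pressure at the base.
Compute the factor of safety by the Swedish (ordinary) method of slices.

FS = 1.03

Ordinary method of slices: FS = Σ[c'·Δl_i + (W_i cosα_i − u_i·Δl_i)·tanφ'] / Σ W_i sinα_i, with Δl_i = b_i / cosα_i.
Slice 1: Δl = 3.1/cos(-1.8°) = 3.102 m; N'_1 = 88·cos(-1.8°) − 12·3.102 = 50.7; c'Δl = 18.30; W sinα = -2.8
Slice 2: Δl = 1.2/cos10.5° = 1.220 m; N'_2 = 72·cos10.5° − 25·1.220 = 40.3; c'Δl = 7.20; W sinα = 13.1
Slice 3: Δl = 2.4/cos21.1° = 2.572 m; N'_3 = 190·cos21.1° − 36·2.572 = 84.7; c'Δl = 15.18; W sinα = 68.4
Slice 4: Δl = 1.4/cos33.3° = 1.675 m; N'_4 = 127·cos33.3° − 5·1.675 = 97.8; c'Δl = 9.88; W sinα = 69.7
Slice 5: Δl = 3.1/cos50.6° = 4.884 m; N'_5 = 160·cos50.6° − 2·4.884 = 91.8; c'Δl = 28.82; W sinα = 123.6
Σc'Δl = 79.4 kN/m; ΣN' = 365.2 kN/m; ΣW sinα = 272.1 kN/m
Resisting = 79.4 + 365.2·tan28.8° = 79.4 + 200.8 = 280.2 kN/m
FS = 280.2 / 272.1 = 1.030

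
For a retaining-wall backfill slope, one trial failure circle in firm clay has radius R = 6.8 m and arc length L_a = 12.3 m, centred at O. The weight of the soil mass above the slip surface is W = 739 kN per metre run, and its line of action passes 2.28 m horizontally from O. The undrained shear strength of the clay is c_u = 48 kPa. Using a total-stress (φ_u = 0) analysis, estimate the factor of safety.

Taking moments about the centre O, the resisting moment is provided by the undrained shear strength acting along the arc:
M_R = c_u·L_a·R = 48·12.30·6.8 = 4014.7 kN·m/m
M_D = W·d = 739·2.28 = 1684.9 kN·m/m
FS = M_R / M_D = 4014.7 / 1684.9 = 2.383

FS = 2.38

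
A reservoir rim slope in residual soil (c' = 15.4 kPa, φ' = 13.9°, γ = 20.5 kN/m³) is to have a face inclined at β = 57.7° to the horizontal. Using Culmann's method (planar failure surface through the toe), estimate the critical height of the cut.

Culmann's analysis gives the critical failure plane at α_cr = (β + φ')/2 = (57.7 + 13.9)/2 = 35.8°, and the critical height
H_c = (4c'/γ) · sinβ cosφ' / [1 − cos(β − φ')]
    = (4·15.4/20.5) · sin57.7°·cos13.9° / [1 − cos(43.8°)]
    = 3.005 · 0.8453·0.9707 / [1 − 0.7218]
    = 3.005 · 0.8205 / 0.2782
    = 8.86 m

H_c = 8.86 m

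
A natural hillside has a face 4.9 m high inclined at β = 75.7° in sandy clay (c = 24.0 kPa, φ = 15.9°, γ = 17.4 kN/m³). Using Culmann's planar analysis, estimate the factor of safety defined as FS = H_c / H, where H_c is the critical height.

H_c = (4c/γ) · sinβ cosφ / [1 − cos(β − φ)]
    = (4·24.0/17.4) · sin75.7°·cos15.9° / [1 − cos59.8°]
    = 5.517 · 0.9319 / 0.4970 = 10.35 m
FS = H_c / H = 10.35 / 4.9 = 2.111

FS = 2.11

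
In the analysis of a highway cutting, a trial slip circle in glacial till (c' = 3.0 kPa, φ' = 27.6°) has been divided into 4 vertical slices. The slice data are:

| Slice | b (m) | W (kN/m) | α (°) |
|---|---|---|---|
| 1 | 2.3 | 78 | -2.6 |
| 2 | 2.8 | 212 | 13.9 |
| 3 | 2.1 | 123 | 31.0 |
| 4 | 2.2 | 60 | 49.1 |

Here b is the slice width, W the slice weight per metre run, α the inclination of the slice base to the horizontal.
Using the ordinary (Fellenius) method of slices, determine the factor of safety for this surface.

Ordinary method of slices: FS = Σ[c'·Δl_i + (W_i cosα_i)·tanφ'] / Σ W_i sinα_i, with Δl_i = b_i / cosα_i.
Slice 1: Δl = 2.3/cos(-2.6°) = 2.302 m; N'_1 = 78·cos(-2.6°) = 77.9; c'Δl = 6.91; W sinα = -3.5
Slice 2: Δl = 2.8/cos13.9° = 2.884 m; N'_2 = 212·cos13.9° = 205.8; c'Δl = 8.65; W sinα = 50.9
Slice 3: Δl = 2.1/cos31.0° = 2.450 m; N'_3 = 123·cos31.0° = 105.4; c'Δl = 7.35; W sinα = 63.3
Slice 4: Δl = 2.2/cos49.1° = 3.360 m; N'_4 = 60·cos49.1° = 39.3; c'Δl = 10.08; W sinα = 45.4
Σc'Δl = 33.0 kN/m; ΣN' = 428.4 kN/m; ΣW sinα = 156.1 kN/m
Resisting = 33.0 + 428.4·tan27.6° = 33.0 + 224.0 = 257.0 kN/m
FS = 257.0 / 156.1 = 1.646

FS = 1.65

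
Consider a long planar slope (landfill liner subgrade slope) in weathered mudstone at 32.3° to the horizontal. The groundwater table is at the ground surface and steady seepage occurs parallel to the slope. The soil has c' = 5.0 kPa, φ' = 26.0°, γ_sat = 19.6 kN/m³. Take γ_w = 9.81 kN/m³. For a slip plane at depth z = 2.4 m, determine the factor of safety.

With seepage parallel to the slope and the water table at the surface, the effective normal stress on the slip plane uses the buoyant unit weight γ' = γ_sat − γ_w while the driving shear stress uses γ_sat:
FS = [c' + γ' z cos²β tanφ'] / [γ_sat z sinβ cosβ]
γ' = 19.6 − 9.81 = 9.79 kN/m³
Numerator = 5.0 + 9.79·2.4·cos²32.3°·tan26.0° = 5.0 + 9.79·2.4·0.7145·0.4877 = 13.188 kPa
Denominator = 19.6·2.4·sin32.3°·cos32.3° = 19.6·2.4·0.5344·0.8453 = 21.246 kPa
FS = 13.188 / 21.246 = 0.621

FS = 0.62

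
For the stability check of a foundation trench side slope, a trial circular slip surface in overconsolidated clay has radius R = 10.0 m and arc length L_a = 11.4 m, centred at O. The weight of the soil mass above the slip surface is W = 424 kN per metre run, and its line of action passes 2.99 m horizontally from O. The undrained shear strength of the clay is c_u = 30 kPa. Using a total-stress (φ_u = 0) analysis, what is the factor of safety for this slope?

FS = 2.70

Taking moments about the centre O, the resisting moment is provided by the undrained shear strength acting along the arc:
M_R = c_u·L_a·R = 30·11.40·10.0 = 3420.0 kN·m/m
M_D = W·d = 424·2.99 = 1267.8 kN·m/m
FS = M_R / M_D = 3420.0 / 1267.8 = 2.698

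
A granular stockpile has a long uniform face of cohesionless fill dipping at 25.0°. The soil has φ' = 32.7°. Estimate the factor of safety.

FS = 1.38

For a dry cohesionless infinite slope the factor of safety is FS = tanφ' / tanβ.
FS = tan32.7° / tan25.0° = 0.6420 / 0.4663 = 1.377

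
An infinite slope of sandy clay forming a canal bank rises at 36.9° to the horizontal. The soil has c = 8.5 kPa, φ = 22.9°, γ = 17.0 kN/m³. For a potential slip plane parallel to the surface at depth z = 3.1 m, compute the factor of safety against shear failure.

FS = 0.90

For an infinite slope with a slip plane parallel to the surface (no pore pressure): FS = [c + γz cos²β tanφ] / [γz sinβ cosβ].
γz = 17.0·3.1 = 52.70 kN/m²
Numerator = 8.5 + 52.70·cos²36.9°·tan22.9° = 8.5 + 52.70·0.6395·0.4224 = 22.736 kPa
Denominator = 52.70·sin36.9°·cos36.9° = 52.70·0.6004·0.7997 = 25.304 kPa
FS = 22.736 / 25.304 = 0.899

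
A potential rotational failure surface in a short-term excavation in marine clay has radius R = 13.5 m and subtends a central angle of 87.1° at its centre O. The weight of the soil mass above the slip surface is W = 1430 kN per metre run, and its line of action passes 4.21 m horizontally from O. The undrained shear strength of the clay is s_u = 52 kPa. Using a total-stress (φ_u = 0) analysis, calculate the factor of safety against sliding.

FS = 2.39

Taking moments about the centre O, the resisting moment is provided by the undrained shear strength acting along the arc:
Arc length L_a = R·θ = 13.5·(87.1°·π/180) = 13.5·1.5202 = 20.52 m
M_R = s_u·L_a·R = 52·20.52·13.5 = 14406.8 kN·m/m
M_D = W·d = 1430·4.21 = 6020.3 kN·m/m
FS = M_R / M_D = 14406.8 / 6020.3 = 2.393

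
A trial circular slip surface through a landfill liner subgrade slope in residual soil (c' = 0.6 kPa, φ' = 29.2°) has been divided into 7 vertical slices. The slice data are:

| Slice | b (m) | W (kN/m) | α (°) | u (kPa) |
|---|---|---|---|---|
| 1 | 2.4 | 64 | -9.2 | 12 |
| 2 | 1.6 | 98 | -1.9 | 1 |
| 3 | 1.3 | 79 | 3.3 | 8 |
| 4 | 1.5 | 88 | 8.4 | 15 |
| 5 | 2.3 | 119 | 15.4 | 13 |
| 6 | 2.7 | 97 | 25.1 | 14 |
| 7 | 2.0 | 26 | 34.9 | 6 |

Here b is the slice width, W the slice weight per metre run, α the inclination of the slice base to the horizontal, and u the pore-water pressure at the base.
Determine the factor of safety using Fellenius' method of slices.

Ordinary method of slices: FS = Σ[c'·Δl_i + (W_i cosα_i − u_i·Δl_i)·tanφ'] / Σ W_i sinα_i, with Δl_i = b_i / cosα_i.
Slice 1: Δl = 2.4/cos(-9.2°) = 2.431 m; N'_1 = 64·cos(-9.2°) − 12·2.431 = 34.0; c'Δl = 1.46; W sinα = -10.2
Slice 2: Δl = 1.6/cos(-1.9°) = 1.601 m; N'_2 = 98·cos(-1.9°) − 1·1.601 = 96.3; c'Δl = 0.96; W sinα = -3.2
Slice 3: Δl = 1.3/cos3.3° = 1.302 m; N'_3 = 79·cos3.3° − 8·1.302 = 68.5; c'Δl = 0.78; W sinα = 4.5
Slice 4: Δl = 1.5/cos8.4° = 1.516 m; N'_4 = 88·cos8.4° − 15·1.516 = 64.3; c'Δl = 0.91; W sinα = 12.9
Slice 5: Δl = 2.3/cos15.4° = 2.386 m; N'_5 = 119·cos15.4° − 13·2.386 = 83.7; c'Δl = 1.43; W sinα = 31.6
Slice 6: Δl = 2.7/cos25.1° = 2.982 m; N'_6 = 97·cos25.1° − 14·2.982 = 46.1; c'Δl = 1.79; W sinα = 41.1
Slice 7: Δl = 2.0/cos34.9° = 2.439 m; N'_7 = 26·cos34.9° − 6·2.439 = 6.7; c'Δl = 1.46; W sinα = 14.9
Σc'Δl = 8.8 kN/m; ΣN' = 399.6 kN/m; ΣW sinα = 91.5 kN/m
Resisting = 8.8 + 399.6·tan29.2° = 8.8 + 223.3 = 232.1 kN/m
FS = 232.1 / 91.5 = 2.536

FS = 2.54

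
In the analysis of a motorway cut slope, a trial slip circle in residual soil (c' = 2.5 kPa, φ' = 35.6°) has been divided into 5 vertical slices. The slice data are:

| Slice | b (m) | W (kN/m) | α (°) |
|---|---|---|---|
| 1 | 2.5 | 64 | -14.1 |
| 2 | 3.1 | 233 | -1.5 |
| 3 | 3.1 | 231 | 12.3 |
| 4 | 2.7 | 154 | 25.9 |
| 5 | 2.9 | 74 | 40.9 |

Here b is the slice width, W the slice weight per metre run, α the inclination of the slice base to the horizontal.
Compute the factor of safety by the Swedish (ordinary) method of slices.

Ordinary method of slices: FS = Σ[c'·Δl_i + (W_i cosα_i)·tanφ'] / Σ W_i sinα_i, with Δl_i = b_i / cosα_i.
Slice 1: Δl = 2.5/cos(-14.1°) = 2.578 m; N'_1 = 64·cos(-14.1°) = 62.1; c'Δl = 6.44; W sinα = -15.6
Slice 2: Δl = 3.1/cos(-1.5°) = 3.101 m; N'_2 = 233·cos(-1.5°) = 232.9; c'Δl = 7.75; W sinα = -6.1
Slice 3: Δl = 3.1/cos12.3° = 3.173 m; N'_3 = 231·cos12.3° = 225.7; c'Δl = 7.93; W sinα = 49.2
Slice 4: Δl = 2.7/cos25.9° = 3.001 m; N'_4 = 154·cos25.9° = 138.5; c'Δl = 7.50; W sinα = 67.3
Slice 5: Δl = 2.9/cos40.9° = 3.837 m; N'_5 = 74·cos40.9° = 55.9; c'Δl = 9.59; W sinα = 48.5
Σc'Δl = 39.2 kN/m; ΣN' = 715.2 kN/m; ΣW sinα = 143.2 kN/m
Resisting = 39.2 + 715.2·tan35.6° = 39.2 + 512.0 = 551.2 kN/m
FS = 551.2 / 143.2 = 3.848

FS = 3.85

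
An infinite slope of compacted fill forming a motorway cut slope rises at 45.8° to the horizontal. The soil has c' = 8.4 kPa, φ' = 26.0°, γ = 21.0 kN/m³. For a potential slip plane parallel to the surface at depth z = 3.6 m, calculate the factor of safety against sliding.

For an infinite slope with a slip plane parallel to the surface (no pore pressure): FS = [c' + γz cos²β tanφ'] / [γz sinβ cosβ].
γz = 21.0·3.6 = 75.60 kN/m²
Numerator = 8.4 + 75.60·cos²45.8°·tan26.0° = 8.4 + 75.60·0.4860·0.4877 = 26.322 kPa
Denominator = 75.60·sin45.8°·cos45.8° = 75.60·0.7169·0.6972 = 37.785 kPa
FS = 26.322 / 37.785 = 0.697

FS = 0.70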